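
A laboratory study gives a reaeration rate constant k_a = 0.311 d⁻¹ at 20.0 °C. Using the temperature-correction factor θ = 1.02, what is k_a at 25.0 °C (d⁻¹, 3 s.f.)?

k_a ≈ 0.343 d⁻¹

k_a(T₂) = k_a(T₁) · θ^(T₂−T₁) = 0.311 × 1.02^(25.0−20.0)
= 0.311 × 1.02^5.00 = 0.311 × 1.104 = 0.3434 d⁻¹.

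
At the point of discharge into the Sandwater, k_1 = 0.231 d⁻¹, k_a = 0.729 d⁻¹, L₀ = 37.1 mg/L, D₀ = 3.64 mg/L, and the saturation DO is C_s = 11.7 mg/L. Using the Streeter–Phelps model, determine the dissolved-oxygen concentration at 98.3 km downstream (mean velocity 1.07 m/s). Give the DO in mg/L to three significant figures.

Travel time t = x/v = 98.3 km / (1.07 m/s) = 98300 m / 1.07 m/s = 91870 s = 1.063 d.
k_1 L₀/(k_a−k_1) = 0.231×37.1/(0.729−0.231) = 8.570/0.4980 = 17.21 mg/L.
e^(−k_1 t) = e^(−0.231×1.063) = 0.7822; e^(−k_a t) = e^(−0.729×1.063) = 0.4606.
D = 17.21 × (0.7822 − 0.4606) + 3.64 × 0.4606 = 5.534 + 1.677 = 7.211 mg/L.
DO = C_s − D = 11.7 − 7.211 = 4.489 mg/L.

DO ≈ 4.49 mg/L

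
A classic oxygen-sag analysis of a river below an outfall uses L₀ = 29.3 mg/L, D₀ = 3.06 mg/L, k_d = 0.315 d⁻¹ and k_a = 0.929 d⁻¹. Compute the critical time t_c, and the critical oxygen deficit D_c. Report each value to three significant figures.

With k_a/k_d = 2.949 and 1 − D₀(k_a−k_d)/(k_d L₀) = 0.7964,
t_c = ln(2.949 × 0.7964) / (0.929 − 0.315) = ln(2.349) / 0.6140 = 0.8539/0.6140 = 1.391 d.
D_c = (k_d/k_a) L₀ e^(−k_d t_c) = (0.315/0.929) × 29.3 × e^(−0.315×1.391) = 0.3391 × 29.3 × 0.6453 = 6.411 mg/L.

t_c ≈ 1.39 d; D_c ≈ 6.41 mg/L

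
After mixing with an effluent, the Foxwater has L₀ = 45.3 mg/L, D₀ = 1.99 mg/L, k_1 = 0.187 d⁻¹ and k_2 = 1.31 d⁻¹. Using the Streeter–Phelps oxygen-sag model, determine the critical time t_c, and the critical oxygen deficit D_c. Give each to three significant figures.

t_c ≈ 1.46 d; D_c ≈ 4.92 mg/L

t_c = [1/(k_2−k_1)] ln[(k_2/k_1)(1 − D₀(k_2−k_1)/(k_1 L₀))]
= [1/(1.31−0.187)] ln[(1.31/0.187)(1 − 1.99×1.123/(0.187×45.3))]
= (1/1.123) ln[7.005 × 0.7362] = 0.8905 × ln(5.157) = 0.8905 × 1.640 = 1.461 d.
L(t_c) = L₀ e^(−k_1 t_c) = 45.3 × 0.7610 = 34.47 mg/L, and at the critical point k_2 D_c = k_1 L, so D_c = (0.187/1.31) × 34.47 = 4.921 mg/L.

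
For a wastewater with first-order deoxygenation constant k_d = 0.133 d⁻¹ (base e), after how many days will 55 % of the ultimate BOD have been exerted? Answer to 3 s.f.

t ≈ 6.00 d

y/L₀ = 1 − e^(−k_d t) = 0.55 ⇒ e^(−k_d t) = 0.450
t = −ln(0.450) / 0.133 = 0.7985 / 0.133 = 6.004 d.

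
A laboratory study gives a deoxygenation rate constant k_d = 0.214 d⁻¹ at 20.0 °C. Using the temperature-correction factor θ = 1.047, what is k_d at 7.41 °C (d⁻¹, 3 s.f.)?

k_d(T₂) = k_d(T₁) · θ^(T₂−T₁) = 0.214 × 1.047^(7.41−20.0)
= 0.214 × 1.047^-12.6 = 0.214 × 0.5609 = 0.1200 d⁻¹.

k_d ≈ 0.120 d⁻¹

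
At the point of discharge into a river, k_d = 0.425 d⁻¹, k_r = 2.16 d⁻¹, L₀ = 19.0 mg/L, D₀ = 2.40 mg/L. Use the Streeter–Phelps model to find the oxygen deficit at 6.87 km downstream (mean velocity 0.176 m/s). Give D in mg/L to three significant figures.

Travel time t = x/v = 6.87 km / (0.176 m/s) = 6870 m / 0.176 m/s = 39030 s = 0.4518 d.
k_d L₀/(k_r−k_d) = 0.425×19.0/(2.16−0.425) = 8.075/1.735 = 4.654 mg/L.
e^(−k_d t) = e^(−0.425×0.4518) = 0.8253; e^(−k_r t) = e^(−2.16×0.4518) = 0.3769.
D = 4.654 × (0.8253 − 0.3769) + 2.40 × 0.3769 = 2.087 + 0.9045 = 2.992 mg/L.

D ≈ 2.99 mg/L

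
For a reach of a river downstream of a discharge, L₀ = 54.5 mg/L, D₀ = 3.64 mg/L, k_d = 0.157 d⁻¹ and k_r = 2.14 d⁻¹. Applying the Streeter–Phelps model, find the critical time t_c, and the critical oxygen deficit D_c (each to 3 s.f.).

t_c ≈ 0.382 d; D_c ≈ 3.77 mg/L

At the critical point dD/dt = 0, so k_d L₀ e^(−k_d t) = k_r D. Substituting D(t) from the Streeter–Phelps equation and solving for t gives
t_c = ln[(k_r/k_d)(1 − D₀(k_r−k_d)/(k_d L₀))] / (k_r−k_d).
Here k_r−k_d = 1.983 d⁻¹ and 1 − D₀(k_r−k_d)/(k_d L₀) = 1 − 3.64×1.983/(0.157×54.5) = 0.1564, so
t_c = ln(13.63 × 0.1564) / 1.983 = 0.7571 / 1.983 = 0.3818 d.
L(t_c) = L₀ e^(−k_d t_c) = 54.5 × 0.9418 = 51.33 mg/L, and at the critical point k_r D_c = k_d L, so D_c = (0.157/2.14) × 51.33 = 3.766 mg/L.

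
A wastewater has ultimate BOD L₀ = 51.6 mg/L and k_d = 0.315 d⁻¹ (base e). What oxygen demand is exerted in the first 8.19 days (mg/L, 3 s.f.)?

y_t = L₀(1 − e^(−k_d t)) = 51.6 × (1 − e^(−0.315×8.19))
= 51.6 × (1 − 0.07579) = 51.6 × 0.9242 = 47.69 mg/L.

y ≈ 47.7 mg/L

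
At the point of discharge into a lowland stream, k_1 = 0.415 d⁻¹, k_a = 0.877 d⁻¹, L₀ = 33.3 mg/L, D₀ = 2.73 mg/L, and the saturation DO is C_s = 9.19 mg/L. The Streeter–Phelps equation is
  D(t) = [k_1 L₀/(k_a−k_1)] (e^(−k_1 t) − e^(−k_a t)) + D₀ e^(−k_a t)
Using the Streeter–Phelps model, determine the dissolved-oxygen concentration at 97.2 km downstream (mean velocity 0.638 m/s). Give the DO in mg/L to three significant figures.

Travel time t = x/v = 97.2 km / (0.638 m/s) = 97200 m / 0.638 m/s = 152400 s = 1.763 d.
k_1 L₀/(k_a−k_1) = 0.415×33.3/(0.877−0.415) = 13.82/0.4620 = 29.91 mg/L.
e^(−k_1 t) = e^(−0.415×1.763) = 0.4811; e^(−k_a t) = e^(−0.877×1.763) = 0.2130.
D = 29.91 × (0.4811 − 0.2130) + 2.73 × 0.2130 = 8.018 + 0.5815 = 8.599 mg/L.
DO = C_s − D = 9.19 − 8.599 = 0.5906 mg/L.

DO ≈ 0.591 mg/L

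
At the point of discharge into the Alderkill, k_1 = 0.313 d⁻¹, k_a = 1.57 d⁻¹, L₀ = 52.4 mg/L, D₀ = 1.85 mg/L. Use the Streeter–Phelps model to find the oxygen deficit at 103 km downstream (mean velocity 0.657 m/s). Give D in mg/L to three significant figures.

Travel time t = x/v = 103 km / (0.657 m/s) = 103000 m / 0.657 m/s = 156800 s = 1.815 d.
k_1 L₀/(k_a−k_1) = 0.313×52.4/(1.57−0.313) = 16.40/1.257 = 13.05 mg/L.
e^(−k_1 t) = e^(−0.313×1.815) = 0.5667; e^(−k_a t) = e^(−1.57×1.815) = 0.05792.
D = 13.05 × (0.5667 − 0.05792) + 1.85 × 0.05792 = 6.638 + 0.1071 = 6.746 mg/L.

D ≈ 6.75 mg/L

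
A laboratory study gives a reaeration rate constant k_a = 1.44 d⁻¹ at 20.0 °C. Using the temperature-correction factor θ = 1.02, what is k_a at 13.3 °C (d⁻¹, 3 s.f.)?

k_a ≈ 1.26 d⁻¹

k_a(T₂) = k_a(T₁) · θ^(T₂−T₁) = 1.44 × 1.02^(13.3−20.0)
= 1.44 × 1.02^-6.70 = 1.44 × 0.8757 = 1.261 d⁻¹.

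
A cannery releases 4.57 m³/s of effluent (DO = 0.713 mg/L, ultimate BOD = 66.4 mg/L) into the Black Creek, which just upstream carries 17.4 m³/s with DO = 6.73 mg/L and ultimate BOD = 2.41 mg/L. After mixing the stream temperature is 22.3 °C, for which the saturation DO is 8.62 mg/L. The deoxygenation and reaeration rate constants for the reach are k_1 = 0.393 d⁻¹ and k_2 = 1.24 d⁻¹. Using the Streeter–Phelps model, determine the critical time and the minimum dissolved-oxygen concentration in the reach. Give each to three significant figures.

Mixed DO = (17.4×6.73 + 4.57×0.713)/(17.4+4.57) = 120.4/21.97 = 5.478 mg/L.
Mixed L₀ = (17.4×2.41 + 4.57×66.4)/(21.97) = 345.4/21.97 = 15.72 mg/L.
Initial deficit D₀ = C_s − DO₀ = 8.62 − 5.478 = 3.142 mg/L.
t_c = (1/0.8470) ln[(1.24/0.393)(1 − 3.142×0.8470/(0.393×15.72))] = 1.181 × ln(1.796) = 0.6915 d.
D_c = (0.393/1.24) × 15.72 × e^(−0.393×0.6915) = 0.3169 × 15.72 × 0.7620 = 3.797 mg/L.
Minimum DO = 8.62 − 3.797 = 4.823 mg/L.

t_c ≈ 0.692 d; minimum DO ≈ 4.82 mg/L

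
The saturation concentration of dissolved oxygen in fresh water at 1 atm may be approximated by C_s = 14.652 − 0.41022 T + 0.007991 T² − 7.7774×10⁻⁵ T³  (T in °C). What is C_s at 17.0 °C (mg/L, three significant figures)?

C_s ≈ 9.61 mg/L

C_s = 14.652 − 0.41022×17.0 + 0.007991×17.0² − 7.7774×10⁻⁵×17.0³ = 9.606 mg/L.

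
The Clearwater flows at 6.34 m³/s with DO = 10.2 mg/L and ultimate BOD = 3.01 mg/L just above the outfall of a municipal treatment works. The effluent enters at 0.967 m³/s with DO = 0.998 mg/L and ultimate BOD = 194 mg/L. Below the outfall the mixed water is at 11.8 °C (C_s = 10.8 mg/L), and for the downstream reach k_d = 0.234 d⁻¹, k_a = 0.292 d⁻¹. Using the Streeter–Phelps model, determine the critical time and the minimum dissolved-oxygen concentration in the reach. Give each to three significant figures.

t_c ≈ 3.54 d; minimum DO ≈ 0.902 mg/L

Mixed DO = (6.34×10.2 + 0.967×0.998)/(6.34+0.967) = 65.63/7.307 = 8.982 mg/L.
Mixed L₀ = (6.34×3.01 + 0.967×194)/(7.307) = 206.7/7.307 = 28.29 mg/L.
Initial deficit D₀ = C_s − DO₀ = 10.8 − 8.982 = 1.818 mg/L.
t_c = (1/0.05800) ln[(0.292/0.234)(1 − 1.818×0.05800/(0.234×28.29))] = 17.24 × ln(1.228) = 3.541 d.
D_c = (0.234/0.292) × 28.29 × e^(−0.234×3.541) = 0.8014 × 28.29 × 0.4367 = 9.898 mg/L.
Minimum DO = 10.8 − 9.898 = 0.9020 mg/L.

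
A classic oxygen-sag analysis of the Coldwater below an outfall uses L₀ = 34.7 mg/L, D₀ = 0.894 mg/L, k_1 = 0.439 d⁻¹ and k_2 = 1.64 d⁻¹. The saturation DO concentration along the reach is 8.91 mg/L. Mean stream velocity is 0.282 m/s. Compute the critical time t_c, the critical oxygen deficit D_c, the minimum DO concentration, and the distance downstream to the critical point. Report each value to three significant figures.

t_c = [1/(k_2−k_1)] ln[(k_2/k_1)(1 − D₀(k_2−k_1)/(k_1 L₀))]
= [1/(1.64−0.439)] ln[(1.64/0.439)(1 − 0.894×1.201/(0.439×34.7))]
= (1/1.201) ln[3.736 × 0.9295] = 0.8326 × ln(3.472) = 0.8326 × 1.245 = 1.037 d.
D_c = (k_1/k_2) L₀ e^(−k_1 t_c) = (0.439/1.64) × 34.7 × e^(−0.439×1.037) = 0.2677 × 34.7 × 0.6344 = 5.893 mg/L.
Minimum DO = C_s − D_c = 8.91 − 5.893 = 3.017 mg/L.
x_c = v t_c = 0.282 m/s × 1.037 d × 86400 s/d = 25250 m ≈ 25.3 km.

t_c ≈ 1.04 d; D_c ≈ 5.89 mg/L; min DO ≈ 3.02 mg/L; x_c ≈ 25.3 km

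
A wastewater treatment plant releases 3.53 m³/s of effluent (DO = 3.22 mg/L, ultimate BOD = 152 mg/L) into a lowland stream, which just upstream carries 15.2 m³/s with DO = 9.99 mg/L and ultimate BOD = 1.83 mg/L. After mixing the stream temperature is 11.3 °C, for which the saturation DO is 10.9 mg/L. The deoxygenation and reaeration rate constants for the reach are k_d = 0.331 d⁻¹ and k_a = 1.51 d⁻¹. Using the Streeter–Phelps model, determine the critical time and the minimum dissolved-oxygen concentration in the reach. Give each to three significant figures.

t_c ≈ 1.03 d; minimum DO ≈ 6.21 mg/L

Mixed DO = (15.2×9.99 + 3.53×3.22)/(15.2+3.53) = 163.2/18.73 = 8.714 mg/L.
Mixed L₀ = (15.2×1.83 + 3.53×152)/(18.73) = 564.4/18.73 = 30.13 mg/L.
Initial deficit D₀ = C_s − DO₀ = 10.9 − 8.714 = 2.186 mg/L.
t_c = (1/1.179) ln[(1.51/0.331)(1 − 2.186×1.179/(0.331×30.13))] = 0.8482 × ln(3.383) = 1.034 d.
D_c = (0.331/1.51) × 30.13 × e^(−0.331×1.034) = 0.2192 × 30.13 × 0.7102 = 4.691 mg/L.
Minimum DO = 10.9 − 4.691 = 6.209 mg/L.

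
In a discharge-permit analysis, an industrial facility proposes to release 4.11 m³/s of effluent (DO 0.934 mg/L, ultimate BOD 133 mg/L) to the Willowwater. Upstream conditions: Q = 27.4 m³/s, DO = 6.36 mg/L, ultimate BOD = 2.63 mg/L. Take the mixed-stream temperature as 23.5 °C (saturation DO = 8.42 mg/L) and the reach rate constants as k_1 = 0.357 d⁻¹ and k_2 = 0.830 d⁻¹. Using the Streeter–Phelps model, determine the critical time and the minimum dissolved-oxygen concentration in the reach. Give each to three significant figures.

t_c ≈ 1.35 d; minimum DO ≈ 3.20 mg/L

Mixed DO = (27.4×6.36 + 4.11×0.934)/(27.4+4.11) = 178.1/31.51 = 5.652 mg/L.
Mixed L₀ = (27.4×2.63 + 4.11×133)/(31.51) = 618.7/31.51 = 19.63 mg/L.
Initial deficit D₀ = C_s − DO₀ = 8.42 − 5.652 = 2.768 mg/L.
t_c = (1/0.4730) ln[(0.830/0.357)(1 − 2.768×0.4730/(0.357×19.63))] = 2.114 × ln(1.891) = 1.347 d.
D_c = (0.357/0.830) × 19.63 × e^(−0.357×1.347) = 0.4301 × 19.63 × 0.6183 = 5.222 mg/L.
Minimum DO = 8.42 − 5.222 = 3.198 mg/L.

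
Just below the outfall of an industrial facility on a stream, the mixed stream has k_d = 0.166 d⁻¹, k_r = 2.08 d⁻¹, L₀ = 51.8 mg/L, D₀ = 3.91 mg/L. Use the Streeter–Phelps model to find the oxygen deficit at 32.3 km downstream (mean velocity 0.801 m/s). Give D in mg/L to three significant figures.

Travel time t = x/v = 32.3 km / (0.801 m/s) = 32300 m / 0.801 m/s = 40320 s = 0.4667 d.
k_d L₀/(k_r−k_d) = 0.166×51.8/(2.08−0.166) = 8.599/1.914 = 4.493 mg/L.
e^(−k_d t) = e^(−0.166×0.4667) = 0.9254; e^(−k_r t) = e^(−2.08×0.4667) = 0.3788.
D = 4.493 × (0.9254 − 0.3788) + 3.91 × 0.3788 = 2.456 + 1.481 = 3.937 mg/L.

D ≈ 3.94 mg/L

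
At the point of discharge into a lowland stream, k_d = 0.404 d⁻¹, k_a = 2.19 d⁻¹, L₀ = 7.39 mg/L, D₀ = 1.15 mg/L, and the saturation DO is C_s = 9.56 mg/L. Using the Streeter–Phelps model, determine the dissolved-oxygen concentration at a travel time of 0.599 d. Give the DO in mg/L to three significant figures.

DO ≈ 8.39 mg/L

k_d L₀/(k_a−k_d) = 0.404×7.39/(2.19−0.404) = 2.986/1.786 = 1.672 mg/L.
e^(−k_d t) = e^(−0.404×0.5990) = 0.7851; e^(−k_a t) = e^(−2.19×0.5990) = 0.2693.
D = 1.672 × (0.7851 − 0.2693) + 1.15 × 0.2693 = 0.8621 + 0.3097 = 1.172 mg/L.
DO = C_s − D = 9.56 − 1.172 = 8.388 mg/L.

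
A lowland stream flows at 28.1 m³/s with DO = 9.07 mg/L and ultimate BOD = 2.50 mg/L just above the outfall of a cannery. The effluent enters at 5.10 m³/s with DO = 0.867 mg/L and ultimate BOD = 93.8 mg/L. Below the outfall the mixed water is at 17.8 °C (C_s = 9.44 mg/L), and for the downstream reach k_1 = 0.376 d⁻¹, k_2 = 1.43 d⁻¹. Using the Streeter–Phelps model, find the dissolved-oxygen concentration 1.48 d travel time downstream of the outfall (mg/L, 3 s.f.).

DO ≈ 6.57 mg/L

Mixed DO = (28.1×9.07 + 5.10×0.867)/(28.1+5.10) = 259.3/33.20 = 7.810 mg/L.
Mixed L₀ = (28.1×2.50 + 5.10×93.8)/(33.20) = 548.6/33.20 = 16.52 mg/L.
Initial deficit D₀ = C_s − DO₀ = 9.44 − 7.810 = 1.630 mg/L.
D(1.48) = [0.376×16.52/(1.43−0.376)](e^(−0.376×1.48) − e^(−1.43×1.48)) + 1.630 e^(−1.43×1.48)
= 5.895 × (0.5732 − 0.1205) + 1.630 × 0.1205 = 2.865 mg/L.
DO = 9.44 − 2.865 = 6.575 mg/L.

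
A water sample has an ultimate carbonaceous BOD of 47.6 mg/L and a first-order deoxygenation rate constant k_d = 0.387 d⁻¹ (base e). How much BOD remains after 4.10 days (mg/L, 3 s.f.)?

L_t = L₀ e^(−k_d t) = 47.6 × e^(−0.387×4.10) = 47.6 × 0.2046 = 9.739 mg/L.

L ≈ 9.74 mg/L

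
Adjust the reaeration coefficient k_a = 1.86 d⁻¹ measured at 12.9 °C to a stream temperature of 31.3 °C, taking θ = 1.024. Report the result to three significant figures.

k_a ≈ 2.88 d⁻¹

k_a(T₂) = k_a(T₁) · θ^(T₂−T₁) = 1.86 × 1.024^(31.3−12.9)
= 1.86 × 1.024^18.4 = 1.86 × 1.547 = 2.878 d⁻¹.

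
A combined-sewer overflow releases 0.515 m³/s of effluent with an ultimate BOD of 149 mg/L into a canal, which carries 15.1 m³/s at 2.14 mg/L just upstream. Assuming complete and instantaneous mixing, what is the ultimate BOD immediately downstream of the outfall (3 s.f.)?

Flow-weighted mixing: C = (Q_r C_r + Q_w C_w)/(Q_r + Q_w)
= (15.1×2.14 + 0.515×149)/(15.1 + 0.515) = 109.0/15.62 = 6.984 mg/L.

6.98 mg/L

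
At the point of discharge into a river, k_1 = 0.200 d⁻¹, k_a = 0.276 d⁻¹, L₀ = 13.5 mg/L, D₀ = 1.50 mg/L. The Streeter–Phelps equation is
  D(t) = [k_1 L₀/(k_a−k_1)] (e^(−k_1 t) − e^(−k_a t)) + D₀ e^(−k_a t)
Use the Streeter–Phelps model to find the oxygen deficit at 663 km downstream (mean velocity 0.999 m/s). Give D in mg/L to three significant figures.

Travel time t = x/v = 663 km / (0.999 m/s) = 663000 m / 0.999 m/s = 663700 s = 7.681 d.
k_1 L₀/(k_a−k_1) = 0.200×13.5/(0.276−0.200) = 2.700/0.07600 = 35.53 mg/L.
e^(−k_1 t) = e^(−0.200×7.681) = 0.2152; e^(−k_a t) = e^(−0.276×7.681) = 0.1200.
D = 35.53 × (0.2152 − 0.1200) + 1.50 × 0.1200 = 3.381 + 0.1800 = 3.561 mg/L.

D ≈ 3.56 mg/L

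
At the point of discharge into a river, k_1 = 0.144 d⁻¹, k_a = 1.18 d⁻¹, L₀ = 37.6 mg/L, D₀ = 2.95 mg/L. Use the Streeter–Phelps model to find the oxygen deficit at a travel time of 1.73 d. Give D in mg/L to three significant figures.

D ≈ 3.78 mg/L

k_1 L₀/(k_a−k_1) = 0.144×37.6/(1.18−0.144) = 5.414/1.036 = 5.226 mg/L.
e^(−k_1 t) = e^(−0.144×1.730) = 0.7795; e^(−k_a t) = e^(−1.18×1.730) = 0.1298.
D = 5.226 × (0.7795 − 0.1298) + 2.95 × 0.1298 = 3.395 + 0.3830 = 3.778 mg/L.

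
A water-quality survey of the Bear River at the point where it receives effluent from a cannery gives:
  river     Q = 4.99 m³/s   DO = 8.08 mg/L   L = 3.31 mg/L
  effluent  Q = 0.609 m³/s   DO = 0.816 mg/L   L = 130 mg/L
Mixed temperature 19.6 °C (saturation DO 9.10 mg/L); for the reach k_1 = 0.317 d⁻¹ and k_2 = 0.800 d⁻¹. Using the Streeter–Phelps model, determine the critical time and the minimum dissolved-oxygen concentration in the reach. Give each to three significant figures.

t_c ≈ 1.55 d; minimum DO ≈ 4.96 mg/L

Mixed DO = (4.99×8.08 + 0.609×0.816)/(4.99+0.609) = 40.82/5.599 = 7.290 mg/L.
Mixed L₀ = (4.99×3.31 + 0.609×130)/(5.599) = 95.69/5.599 = 17.09 mg/L.
Initial deficit D₀ = C_s − DO₀ = 9.10 − 7.290 = 1.810 mg/L.
t_c = (1/0.4830) ln[(0.800/0.317)(1 − 1.810×0.4830/(0.317×17.09))] = 2.070 × ln(2.116) = 1.552 d.
D_c = (0.317/0.800) × 17.09 × e^(−0.317×1.552) = 0.3962 × 17.09 × 0.6114 = 4.140 mg/L.
Minimum DO = 9.10 − 4.140 = 4.960 mg/L.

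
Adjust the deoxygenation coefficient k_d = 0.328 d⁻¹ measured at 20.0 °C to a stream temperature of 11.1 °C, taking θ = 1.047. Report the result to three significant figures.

k_d ≈ 0.218 d⁻¹

k_d(T₂) = k_d(T₁) · θ^(T₂−T₁) = 0.328 × 1.047^(11.1−20.0)
= 0.328 × 1.047^-8.90 = 0.328 × 0.6645 = 0.2179 d⁻¹.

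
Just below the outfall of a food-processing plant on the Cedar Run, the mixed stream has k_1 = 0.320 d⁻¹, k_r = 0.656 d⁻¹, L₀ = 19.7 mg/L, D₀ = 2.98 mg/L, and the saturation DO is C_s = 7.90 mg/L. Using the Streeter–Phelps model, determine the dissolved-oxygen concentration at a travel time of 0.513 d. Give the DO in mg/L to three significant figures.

k_1 L₀/(k_r−k_1) = 0.320×19.7/(0.656−0.320) = 6.304/0.3360 = 18.76 mg/L.
e^(−k_1 t) = e^(−0.320×0.5130) = 0.8486; e^(−k_r t) = e^(−0.656×0.5130) = 0.7142.
D = 18.76 × (0.8486 − 0.7142) + 2.98 × 0.7142 = 2.521 + 2.128 = 4.649 mg/L.
DO = C_s − D = 7.90 − 4.649 = 3.251 mg/L.

DO ≈ 3.25 mg/L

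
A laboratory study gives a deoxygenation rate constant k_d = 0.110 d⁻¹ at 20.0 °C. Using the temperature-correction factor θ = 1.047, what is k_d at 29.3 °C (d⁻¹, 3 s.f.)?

k_d(T₂) = k_d(T₁) · θ^(T₂−T₁) = 0.110 × 1.047^(29.3−20.0)
= 0.110 × 1.047^9.30 = 0.110 × 1.533 = 0.1686 d⁻¹.

k_d ≈ 0.169 d⁻¹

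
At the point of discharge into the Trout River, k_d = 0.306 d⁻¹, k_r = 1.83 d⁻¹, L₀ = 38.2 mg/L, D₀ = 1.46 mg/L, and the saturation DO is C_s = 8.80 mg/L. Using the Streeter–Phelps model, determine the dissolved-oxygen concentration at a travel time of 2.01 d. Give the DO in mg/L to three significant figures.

k_d L₀/(k_r−k_d) = 0.306×38.2/(1.83−0.306) = 11.69/1.524 = 7.670 mg/L.
e^(−k_d t) = e^(−0.306×2.010) = 0.5406; e^(−k_r t) = e^(−1.83×2.010) = 0.02527.
D = 7.670 × (0.5406 − 0.02527) + 1.46 × 0.02527 = 3.953 + 0.03689 = 3.990 mg/L.
DO = C_s − D = 8.80 − 3.990 = 4.810 mg/L.

DO ≈ 4.81 mg/L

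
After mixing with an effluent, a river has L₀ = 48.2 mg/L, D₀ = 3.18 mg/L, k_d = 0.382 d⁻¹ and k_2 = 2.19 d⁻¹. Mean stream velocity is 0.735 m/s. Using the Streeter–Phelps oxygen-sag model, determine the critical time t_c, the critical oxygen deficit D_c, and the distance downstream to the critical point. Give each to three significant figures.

At the critical point dD/dt = 0, so k_d L₀ e^(−k_d t) = k_2 D. Substituting D(t) from the Streeter–Phelps equation and solving for t gives
t_c = ln[(k_2/k_d)(1 − D₀(k_2−k_d)/(k_d L₀))] / (k_2−k_d).
Here k_2−k_d = 1.808 d⁻¹ and 1 − D₀(k_2−k_d)/(k_d L₀) = 1 − 3.18×1.808/(0.382×48.2) = 0.6877, so
t_c = ln(5.733 × 0.6877) / 1.808 = 1.372 / 1.808 = 0.7588 d.
L(t_c) = L₀ e^(−k_d t_c) = 48.2 × 0.7484 = 36.07 mg/L, and at the critical point k_2 D_c = k_d L, so D_c = (0.382/2.19) × 36.07 = 6.292 mg/L.
x_c = v t_c = 0.735 m/s × 0.7588 d × 86400 s/d = 48190 m ≈ 48.2 km.

t_c ≈ 0.759 d; D_c ≈ 6.29 mg/L; x_c ≈ 48.2 km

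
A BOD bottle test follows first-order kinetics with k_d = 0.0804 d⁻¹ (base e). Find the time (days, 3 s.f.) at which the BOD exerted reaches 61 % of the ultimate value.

y/L₀ = 1 − e^(−k_d t) = 0.61 ⇒ e^(−k_d t) = 0.390
t = −ln(0.390) / 0.0804 = 0.9416 / 0.0804 = 11.71 d.

t ≈ 11.7 d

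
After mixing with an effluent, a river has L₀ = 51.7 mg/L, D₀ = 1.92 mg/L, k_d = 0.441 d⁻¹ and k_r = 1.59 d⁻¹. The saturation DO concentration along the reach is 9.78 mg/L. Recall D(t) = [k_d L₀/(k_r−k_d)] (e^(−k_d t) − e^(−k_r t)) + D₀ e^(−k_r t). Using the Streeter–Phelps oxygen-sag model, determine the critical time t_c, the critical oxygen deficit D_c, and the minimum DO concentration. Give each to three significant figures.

t_c ≈ 1.03 d; D_c ≈ 9.11 mg/L; min DO ≈ 0.666 mg/L

With k_r/k_d = 3.605 and 1 − D₀(k_r−k_d)/(k_d L₀) = 0.9032,
t_c = ln(3.605 × 0.9032) / (1.59 − 0.441) = ln(3.257) / 1.149 = 1.181/1.149 = 1.028 d.
D_c = (k_d/k_r) L₀ e^(−k_d t_c) = (0.441/1.59) × 51.7 × e^(−0.441×1.028) = 0.2774 × 51.7 × 0.6356 = 9.114 mg/L.
Minimum DO = C_s − D_c = 9.78 − 9.114 = 0.6656 mg/L.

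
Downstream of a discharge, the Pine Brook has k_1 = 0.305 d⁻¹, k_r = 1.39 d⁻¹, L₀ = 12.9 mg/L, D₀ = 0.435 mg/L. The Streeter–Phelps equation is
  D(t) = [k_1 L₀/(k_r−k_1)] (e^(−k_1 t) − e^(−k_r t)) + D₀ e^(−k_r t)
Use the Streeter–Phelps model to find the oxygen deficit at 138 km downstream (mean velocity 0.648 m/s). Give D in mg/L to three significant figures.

D ≈ 1.61 mg/L

Travel time t = x/v = 138 km / (0.648 m/s) = 138000 m / 0.648 m/s = 213000 s = 2.465 d.
k_1 L₀/(k_r−k_1) = 0.305×12.9/(1.39−0.305) = 3.934/1.085 = 3.626 mg/L.
e^(−k_1 t) = e^(−0.305×2.465) = 0.4715; e^(−k_r t) = e^(−1.39×2.465) = 0.03251.
D = 3.626 × (0.4715 − 0.03251) + 0.435 × 0.03251 = 1.592 + 0.01414 = 1.606 mg/L.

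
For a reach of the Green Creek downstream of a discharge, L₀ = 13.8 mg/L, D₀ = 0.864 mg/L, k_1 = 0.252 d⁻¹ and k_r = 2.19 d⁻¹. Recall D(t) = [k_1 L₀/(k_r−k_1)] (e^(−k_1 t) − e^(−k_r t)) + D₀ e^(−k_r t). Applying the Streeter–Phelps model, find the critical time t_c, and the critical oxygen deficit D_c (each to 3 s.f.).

t_c ≈ 0.777 d; D_c ≈ 1.31 mg/L

With k_r/k_1 = 8.690 and 1 − D₀(k_r−k_1)/(k_1 L₀) = 0.5185,
t_c = ln(8.690 × 0.5185) / (2.19 − 0.252) = ln(4.506) / 1.938 = 1.505/1.938 = 0.7768 d.
L(t_c) = L₀ e^(−k_1 t_c) = 13.8 × 0.8222 = 11.35 mg/L, and at the critical point k_r D_c = k_1 L, so D_c = (0.252/2.19) × 11.35 = 1.306 mg/L.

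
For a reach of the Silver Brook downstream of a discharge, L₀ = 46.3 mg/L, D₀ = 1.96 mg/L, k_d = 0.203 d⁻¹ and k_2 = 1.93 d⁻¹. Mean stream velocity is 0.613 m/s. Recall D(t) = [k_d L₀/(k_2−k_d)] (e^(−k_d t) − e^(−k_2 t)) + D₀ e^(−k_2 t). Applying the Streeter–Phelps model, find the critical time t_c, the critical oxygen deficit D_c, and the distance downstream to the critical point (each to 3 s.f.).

t_c ≈ 1.05 d; D_c ≈ 3.94 mg/L; x_c ≈ 55.4 km

With k_2/k_d = 9.507 and 1 − D₀(k_2−k_d)/(k_d L₀) = 0.6399,
t_c = ln(9.507 × 0.6399) / (1.93 − 0.203) = ln(6.083) / 1.727 = 1.806/1.727 = 1.045 d.
L(t_c) = L₀ e^(−k_d t_c) = 46.3 × 0.8088 = 37.45 mg/L, and at the critical point k_2 D_c = k_d L, so D_c = (0.203/1.93) × 37.45 = 3.939 mg/L.
x_c = v t_c = 0.613 m/s × 1.045 d × 86400 s/d = 55370 m ≈ 55.4 km.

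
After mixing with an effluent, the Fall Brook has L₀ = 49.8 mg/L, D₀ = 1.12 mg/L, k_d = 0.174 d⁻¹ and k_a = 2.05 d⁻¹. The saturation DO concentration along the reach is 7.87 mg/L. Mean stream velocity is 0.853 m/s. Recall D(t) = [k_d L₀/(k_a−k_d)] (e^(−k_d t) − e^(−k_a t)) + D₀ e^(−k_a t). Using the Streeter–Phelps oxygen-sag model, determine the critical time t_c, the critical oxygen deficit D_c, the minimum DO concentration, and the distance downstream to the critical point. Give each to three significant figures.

At the critical point dD/dt = 0, so k_d L₀ e^(−k_d t) = k_a D. Substituting D(t) from the Streeter–Phelps equation and solving for t gives
t_c = ln[(k_a/k_d)(1 − D₀(k_a−k_d)/(k_d L₀))] / (k_a−k_d).
Here k_a−k_d = 1.876 d⁻¹ and 1 − D₀(k_a−k_d)/(k_d L₀) = 1 − 1.12×1.876/(0.174×49.8) = 0.7575, so
t_c = ln(11.78 × 0.7575) / 1.876 = 2.189 / 1.876 = 1.167 d.
D_c = (k_d/k_a) L₀ e^(−k_d t_c) = (0.174/2.05) × 49.8 × e^(−0.174×1.167) = 0.08488 × 49.8 × 0.8163 = 3.450 mg/L.
Minimum DO = C_s − D_c = 7.87 − 3.450 = 4.420 mg/L.
x_c = v t_c = 0.853 m/s × 1.167 d × 86400 s/d = 85990 m ≈ 86.0 km.

t_c ≈ 1.17 d; D_c ≈ 3.45 mg/L; min DO ≈ 4.42 mg/L; x_c ≈ 86.0 km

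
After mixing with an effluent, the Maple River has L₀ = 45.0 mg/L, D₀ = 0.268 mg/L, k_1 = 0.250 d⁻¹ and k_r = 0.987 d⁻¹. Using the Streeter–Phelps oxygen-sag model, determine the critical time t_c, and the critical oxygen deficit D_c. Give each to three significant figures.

With k_r/k_1 = 3.948 and 1 − D₀(k_r−k_1)/(k_1 L₀) = 0.9824,
t_c = ln(3.948 × 0.9824) / (0.987 − 0.250) = ln(3.879) / 0.7370 = 1.355/0.7370 = 1.839 d.
L(t_c) = L₀ e^(−k_1 t_c) = 45.0 × 0.6314 = 28.41 mg/L, and at the critical point k_r D_c = k_1 L, so D_c = (0.250/0.987) × 28.41 = 7.197 mg/L.

t_c ≈ 1.84 d; D_c ≈ 7.20 mg/L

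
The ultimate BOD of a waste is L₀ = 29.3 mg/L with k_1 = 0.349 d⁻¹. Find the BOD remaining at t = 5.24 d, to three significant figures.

L ≈ 4.71 mg/L

L_t = L₀ e^(−k_1 t) = 29.3 × e^(−0.349×5.24) = 29.3 × 0.1606 = 4.706 mg/L.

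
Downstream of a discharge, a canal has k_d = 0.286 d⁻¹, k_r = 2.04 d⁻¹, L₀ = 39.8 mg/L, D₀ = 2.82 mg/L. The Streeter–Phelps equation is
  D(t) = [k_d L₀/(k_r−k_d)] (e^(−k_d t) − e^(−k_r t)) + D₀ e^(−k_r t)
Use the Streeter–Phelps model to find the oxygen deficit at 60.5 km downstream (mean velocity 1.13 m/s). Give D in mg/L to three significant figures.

Travel time t = x/v = 60.5 km / (1.13 m/s) = 60500 m / 1.13 m/s = 53540 s = 0.6197 d.
k_d L₀/(k_r−k_d) = 0.286×39.8/(2.04−0.286) = 11.38/1.754 = 6.490 mg/L.
e^(−k_d t) = e^(−0.286×0.6197) = 0.8376; e^(−k_r t) = e^(−2.04×0.6197) = 0.2825.
D = 6.490 × (0.8376 − 0.2825) + 2.82 × 0.2825 = 3.602 + 0.7966 = 4.399 mg/L.

D ≈ 4.40 mg/L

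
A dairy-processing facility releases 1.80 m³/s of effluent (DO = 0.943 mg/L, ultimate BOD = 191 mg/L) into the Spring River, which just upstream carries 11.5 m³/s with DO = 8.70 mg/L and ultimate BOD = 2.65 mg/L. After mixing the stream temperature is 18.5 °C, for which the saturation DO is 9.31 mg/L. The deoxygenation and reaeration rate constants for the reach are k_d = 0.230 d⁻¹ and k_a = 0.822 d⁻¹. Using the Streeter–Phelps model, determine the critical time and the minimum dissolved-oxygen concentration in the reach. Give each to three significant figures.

t_c ≈ 1.87 d; minimum DO ≈ 4.19 mg/L

Mixed DO = (11.5×8.70 + 1.80×0.943)/(11.5+1.80) = 101.7/13.30 = 7.650 mg/L.
Mixed L₀ = (11.5×2.65 + 1.80×191)/(13.30) = 374.3/13.30 = 28.14 mg/L.
Initial deficit D₀ = C_s − DO₀ = 9.31 − 7.650 = 1.660 mg/L.
t_c = (1/0.5920) ln[(0.822/0.230)(1 − 1.660×0.5920/(0.230×28.14))] = 1.689 × ln(3.031) = 1.873 d.
D_c = (0.230/0.822) × 28.14 × e^(−0.230×1.873) = 0.2798 × 28.14 × 0.6499 = 5.118 mg/L.
Minimum DO = 9.31 − 5.118 = 4.192 mg/L.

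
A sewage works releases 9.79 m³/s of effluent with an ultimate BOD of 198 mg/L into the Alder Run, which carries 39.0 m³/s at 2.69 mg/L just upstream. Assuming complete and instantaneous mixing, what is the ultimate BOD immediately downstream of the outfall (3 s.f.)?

Flow-weighted mixing: C = (Q_r C_r + Q_w C_w)/(Q_r + Q_w)
= (39.0×2.69 + 9.79×198)/(39.0 + 9.79) = 2043/48.79 = 41.88 mg/L.

41.9 mg/L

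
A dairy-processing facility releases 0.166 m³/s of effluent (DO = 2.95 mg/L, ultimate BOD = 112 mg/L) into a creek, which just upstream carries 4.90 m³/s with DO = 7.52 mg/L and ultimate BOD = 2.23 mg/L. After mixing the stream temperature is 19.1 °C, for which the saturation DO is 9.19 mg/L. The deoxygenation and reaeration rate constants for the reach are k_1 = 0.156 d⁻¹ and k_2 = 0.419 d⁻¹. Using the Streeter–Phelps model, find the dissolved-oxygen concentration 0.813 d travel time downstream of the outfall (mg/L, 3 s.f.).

Mixed DO = (4.90×7.52 + 0.166×2.95)/(4.90+0.166) = 37.34/5.066 = 7.370 mg/L.
Mixed L₀ = (4.90×2.23 + 0.166×112)/(5.066) = 29.52/5.066 = 5.827 mg/L.
Initial deficit D₀ = C_s − DO₀ = 9.19 − 7.370 = 1.820 mg/L.
D(0.813) = [0.156×5.827/(0.419−0.156)](e^(−0.156×0.813) − e^(−0.419×0.813)) + 1.820 e^(−0.419×0.813)
= 3.456 × (0.8809 − 0.7113) + 1.820 × 0.7113 = 1.880 mg/L.
DO = 9.19 − 1.880 = 7.310 mg/L.

DO ≈ 7.31 mg/L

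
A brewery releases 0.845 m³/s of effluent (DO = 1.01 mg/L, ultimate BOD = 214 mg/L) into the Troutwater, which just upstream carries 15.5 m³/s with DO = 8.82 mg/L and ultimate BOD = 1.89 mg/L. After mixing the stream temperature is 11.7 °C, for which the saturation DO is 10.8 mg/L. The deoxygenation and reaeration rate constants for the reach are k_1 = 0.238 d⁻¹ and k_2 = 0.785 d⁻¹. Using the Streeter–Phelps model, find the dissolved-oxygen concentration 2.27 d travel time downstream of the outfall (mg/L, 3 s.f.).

Mixed DO = (15.5×8.82 + 0.845×1.01)/(15.5+0.845) = 137.6/16.34 = 8.416 mg/L.
Mixed L₀ = (15.5×1.89 + 0.845×214)/(16.34) = 210.1/16.34 = 12.86 mg/L.
Initial deficit D₀ = C_s − DO₀ = 10.8 − 8.416 = 2.384 mg/L.
D(2.27) = [0.238×12.86/(0.785−0.238)](e^(−0.238×2.27) − e^(−0.785×2.27)) + 2.384 e^(−0.785×2.27)
= 5.593 × (0.5826 − 0.1683) + 2.384 × 0.1683 = 2.719 mg/L.
DO = 10.8 − 2.719 = 8.081 mg/L.

DO ≈ 8.08 mg/L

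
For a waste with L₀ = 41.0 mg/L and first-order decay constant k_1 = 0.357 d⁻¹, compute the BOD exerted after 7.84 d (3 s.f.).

y_t = L₀(1 − e^(−k_1 t)) = 41.0 × (1 − e^(−0.357×7.84))
= 41.0 × (1 − 0.06088) = 41.0 × 0.9391 = 38.50 mg/L.

y ≈ 38.5 mg/L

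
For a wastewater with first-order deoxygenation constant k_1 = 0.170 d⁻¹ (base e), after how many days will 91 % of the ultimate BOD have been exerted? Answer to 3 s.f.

t ≈ 14.2 d

y/L₀ = 1 − e^(−k_1 t) = 0.91 ⇒ e^(−k_1 t) = 0.0900
t = −ln(0.0900) / 0.170 = 2.408 / 0.170 = 14.16 d.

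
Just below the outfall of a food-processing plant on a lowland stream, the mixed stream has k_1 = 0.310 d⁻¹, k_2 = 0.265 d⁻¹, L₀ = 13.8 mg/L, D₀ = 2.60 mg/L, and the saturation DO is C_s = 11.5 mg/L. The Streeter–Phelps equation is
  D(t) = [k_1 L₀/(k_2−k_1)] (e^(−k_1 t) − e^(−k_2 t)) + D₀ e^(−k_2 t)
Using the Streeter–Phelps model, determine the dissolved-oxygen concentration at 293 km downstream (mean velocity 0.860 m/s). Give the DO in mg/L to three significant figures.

Travel time t = x/v = 293 km / (0.860 m/s) = 293000 m / 0.860 m/s = 340700 s = 3.943 d.
k_1 L₀/(k_2−k_1) = 0.310×13.8/(0.265−0.310) = 4.278/-0.04500 = -95.07 mg/L.
e^(−k_1 t) = e^(−0.310×3.943) = 0.2945; e^(−k_2 t) = e^(−0.265×3.943) = 0.3517.
D = -95.07 × (0.2945 − 0.3517) + 2.60 × 0.3517 = 5.436 + 0.9144 = 6.351 mg/L.
DO = C_s − D = 11.5 − 6.351 = 5.149 mg/L.

DO ≈ 5.15 mg/L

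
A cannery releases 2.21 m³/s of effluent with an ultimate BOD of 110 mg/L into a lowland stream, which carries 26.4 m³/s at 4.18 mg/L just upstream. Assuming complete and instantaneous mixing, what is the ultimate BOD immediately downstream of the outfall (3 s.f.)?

Flow-weighted mixing: C = (Q_r C_r + Q_w C_w)/(Q_r + Q_w)
= (26.4×4.18 + 2.21×110)/(26.4 + 2.21) = 353.5/28.61 = 12.35 mg/L.

12.4 mg/L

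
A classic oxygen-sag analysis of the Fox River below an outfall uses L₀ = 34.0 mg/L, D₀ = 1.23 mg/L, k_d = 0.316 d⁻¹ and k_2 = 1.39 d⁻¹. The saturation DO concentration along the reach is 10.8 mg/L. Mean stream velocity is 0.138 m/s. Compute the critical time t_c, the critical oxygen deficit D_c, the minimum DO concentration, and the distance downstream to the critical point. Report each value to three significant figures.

t_c = [1/(k_2−k_d)] ln[(k_2/k_d)(1 − D₀(k_2−k_d)/(k_d L₀))]
= [1/(1.39−0.316)] ln[(1.39/0.316)(1 − 1.23×1.074/(0.316×34.0))]
= (1/1.074) ln[4.399 × 0.8770] = 0.9311 × ln(3.858) = 0.9311 × 1.350 = 1.257 d.
L(t_c) = L₀ e^(−k_d t_c) = 34.0 × 0.6722 = 22.85 mg/L, and at the critical point k_2 D_c = k_d L, so D_c = (0.316/1.39) × 22.85 = 5.196 mg/L.
Minimum DO = C_s − D_c = 10.8 − 5.196 = 5.604 mg/L.
x_c = v t_c = 0.138 m/s × 1.257 d × 86400 s/d = 14990 m ≈ 15.0 km.

t_c ≈ 1.26 d; D_c ≈ 5.20 mg/L; min DO ≈ 5.60 mg/L; x_c ≈ 15.0 km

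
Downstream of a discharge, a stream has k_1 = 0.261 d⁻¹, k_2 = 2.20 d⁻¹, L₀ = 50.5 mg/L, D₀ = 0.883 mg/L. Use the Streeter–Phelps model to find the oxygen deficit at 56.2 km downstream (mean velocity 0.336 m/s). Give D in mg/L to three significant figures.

Travel time t = x/v = 56.2 km / (0.336 m/s) = 56200 m / 0.336 m/s = 167300 s = 1.936 d.
k_1 L₀/(k_2−k_1) = 0.261×50.5/(2.20−0.261) = 13.18/1.939 = 6.798 mg/L.
e^(−k_1 t) = e^(−0.261×1.936) = 0.6033; e^(−k_2 t) = e^(−2.20×1.936) = 0.01414.
D = 6.798 × (0.6033 − 0.01414) + 0.883 × 0.01414 = 4.005 + 0.01248 = 4.018 mg/L.

D ≈ 4.02 mg/L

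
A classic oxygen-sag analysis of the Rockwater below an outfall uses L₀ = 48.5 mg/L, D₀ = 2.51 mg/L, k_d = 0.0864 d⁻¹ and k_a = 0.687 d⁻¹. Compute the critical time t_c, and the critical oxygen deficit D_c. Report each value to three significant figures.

t_c ≈ 2.71 d; D_c ≈ 4.83 mg/L

t_c = [1/(k_a−k_d)] ln[(k_a/k_d)(1 − D₀(k_a−k_d)/(k_d L₀))]
= [1/(0.687−0.0864)] ln[(0.687/0.0864)(1 − 2.51×0.6006/(0.0864×48.5))]
= (1/0.6006) ln[7.951 × 0.6402] = 1.665 × ln(5.091) = 1.665 × 1.627 = 2.710 d.
L(t_c) = L₀ e^(−k_d t_c) = 48.5 × 0.7913 = 38.38 mg/L, and at the critical point k_a D_c = k_d L, so D_c = (0.0864/0.687) × 38.38 = 4.826 mg/L.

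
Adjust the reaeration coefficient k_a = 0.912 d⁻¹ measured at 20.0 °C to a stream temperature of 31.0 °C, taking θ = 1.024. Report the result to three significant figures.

k_a(T₂) = k_a(T₁) · θ^(T₂−T₁) = 0.912 × 1.024^(31.0−20.0)
= 0.912 × 1.024^11.0 = 0.912 × 1.298 = 1.184 d⁻¹.

k_a ≈ 1.18 d⁻¹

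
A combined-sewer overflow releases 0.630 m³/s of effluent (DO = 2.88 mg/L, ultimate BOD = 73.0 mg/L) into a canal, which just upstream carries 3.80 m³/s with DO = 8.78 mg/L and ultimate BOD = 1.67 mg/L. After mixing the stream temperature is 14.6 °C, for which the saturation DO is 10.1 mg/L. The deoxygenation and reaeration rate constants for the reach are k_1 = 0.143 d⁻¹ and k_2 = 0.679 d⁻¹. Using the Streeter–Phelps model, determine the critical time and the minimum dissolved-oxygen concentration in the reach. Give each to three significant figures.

Mixed DO = (3.80×8.78 + 0.630×2.88)/(3.80+0.630) = 35.18/4.430 = 7.941 mg/L.
Mixed L₀ = (3.80×1.67 + 0.630×73.0)/(4.430) = 52.34/4.430 = 11.81 mg/L.
Initial deficit D₀ = C_s − DO₀ = 10.1 − 7.941 = 2.159 mg/L.
t_c = (1/0.5360) ln[(0.679/0.143)(1 − 2.159×0.5360/(0.143×11.81))] = 1.866 × ln(1.496) = 0.7511 d.
D_c = (0.143/0.679) × 11.81 × e^(−0.143×0.7511) = 0.2106 × 11.81 × 0.8982 = 2.235 mg/L.
Minimum DO = 10.1 − 2.235 = 7.865 mg/L.

t_c ≈ 0.751 d; minimum DO ≈ 7.87 mg/L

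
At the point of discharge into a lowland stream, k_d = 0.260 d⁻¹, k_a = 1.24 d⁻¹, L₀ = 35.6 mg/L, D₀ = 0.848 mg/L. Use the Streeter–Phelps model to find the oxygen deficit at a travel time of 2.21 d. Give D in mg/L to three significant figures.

k_d L₀/(k_a−k_d) = 0.260×35.6/(1.24−0.260) = 9.256/0.9800 = 9.445 mg/L.
e^(−k_d t) = e^(−0.260×2.210) = 0.5629; e^(−k_a t) = e^(−1.24×2.210) = 0.06454.
D = 9.445 × (0.5629 − 0.06454) + 0.848 × 0.06454 = 4.707 + 0.05473 = 4.762 mg/L.

D ≈ 4.76 mg/L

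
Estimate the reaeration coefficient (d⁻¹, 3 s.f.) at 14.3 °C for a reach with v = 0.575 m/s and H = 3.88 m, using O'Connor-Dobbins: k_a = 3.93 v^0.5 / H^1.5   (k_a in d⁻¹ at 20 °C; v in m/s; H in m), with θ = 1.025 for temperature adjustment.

k_a ≈ 0.339 d⁻¹

k_a(20) = 3.93 × 0.575^0.5 / 3.88^1.5 = 3.93 × 0.7583 / 7.643 = 0.3899 d⁻¹.
k_a(14.3) = 0.3899 × 1.025^(14.3−20) = 0.3899 × 0.8687 = 0.3387 d⁻¹.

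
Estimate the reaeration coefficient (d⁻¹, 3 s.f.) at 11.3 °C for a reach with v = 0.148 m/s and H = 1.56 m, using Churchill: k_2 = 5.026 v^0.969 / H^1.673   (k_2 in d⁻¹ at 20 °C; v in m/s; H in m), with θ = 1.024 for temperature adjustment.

k_2 ≈ 0.305 d⁻¹

k_2(20) = 5.026 × 0.148^0.969 / 1.56^1.673 = 5.026 × 0.1570 / 2.104 = 0.3751 d⁻¹.
k_2(11.3) = 0.3751 × 1.024^(11.3−20) = 0.3751 × 0.8136 = 0.3051 d⁻¹.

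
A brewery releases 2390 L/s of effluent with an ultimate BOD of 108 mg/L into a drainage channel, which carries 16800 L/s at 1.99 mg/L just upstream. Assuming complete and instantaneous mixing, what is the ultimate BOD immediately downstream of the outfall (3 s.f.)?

15.2 mg/L

Flow-weighted mixing: C = (Q_r C_r + Q_w C_w)/(Q_r + Q_w)
= (16800×1.99 + 2390×108)/(16800 + 2390) = 291600/19190 = 15.19 mg/L.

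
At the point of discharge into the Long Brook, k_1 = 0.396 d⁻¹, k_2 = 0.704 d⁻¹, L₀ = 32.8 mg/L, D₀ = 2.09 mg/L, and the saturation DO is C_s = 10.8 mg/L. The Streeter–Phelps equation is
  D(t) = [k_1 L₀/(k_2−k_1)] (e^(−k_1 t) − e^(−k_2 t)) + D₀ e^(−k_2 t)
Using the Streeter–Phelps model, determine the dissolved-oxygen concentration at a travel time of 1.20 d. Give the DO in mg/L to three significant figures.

DO ≈ 1.80 mg/L

k_1 L₀/(k_2−k_1) = 0.396×32.8/(0.704−0.396) = 12.99/0.3080 = 42.17 mg/L.
e^(−k_1 t) = e^(−0.396×1.200) = 0.6218; e^(−k_2 t) = e^(−0.704×1.200) = 0.4296.
D = 42.17 × (0.6218 − 0.4296) + 2.09 × 0.4296 = 8.102 + 0.8980 = 9.000 mg/L.
DO = C_s − D = 10.8 − 9.000 = 1.800 mg/L.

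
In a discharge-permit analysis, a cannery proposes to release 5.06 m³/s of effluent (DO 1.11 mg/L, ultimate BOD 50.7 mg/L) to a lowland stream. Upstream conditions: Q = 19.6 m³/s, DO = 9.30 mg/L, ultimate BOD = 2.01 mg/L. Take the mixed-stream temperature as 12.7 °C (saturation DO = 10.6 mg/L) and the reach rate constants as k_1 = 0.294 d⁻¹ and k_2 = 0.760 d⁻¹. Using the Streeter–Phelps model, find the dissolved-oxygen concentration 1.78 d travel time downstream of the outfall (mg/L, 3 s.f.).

DO ≈ 7.30 mg/L

Mixed DO = (19.6×9.30 + 5.06×1.11)/(19.6+5.06) = 187.9/24.66 = 7.619 mg/L.
Mixed L₀ = (19.6×2.01 + 5.06×50.7)/(24.66) = 295.9/24.66 = 12.00 mg/L.
Initial deficit D₀ = C_s − DO₀ = 10.6 − 7.619 = 2.981 mg/L.
D(1.78) = [0.294×12.00/(0.760−0.294)](e^(−0.294×1.78) − e^(−0.760×1.78)) + 2.981 e^(−0.760×1.78)
= 7.571 × (0.5926 − 0.2585) + 2.981 × 0.2585 = 3.300 mg/L.
DO = 10.6 − 3.300 = 7.300 mg/L.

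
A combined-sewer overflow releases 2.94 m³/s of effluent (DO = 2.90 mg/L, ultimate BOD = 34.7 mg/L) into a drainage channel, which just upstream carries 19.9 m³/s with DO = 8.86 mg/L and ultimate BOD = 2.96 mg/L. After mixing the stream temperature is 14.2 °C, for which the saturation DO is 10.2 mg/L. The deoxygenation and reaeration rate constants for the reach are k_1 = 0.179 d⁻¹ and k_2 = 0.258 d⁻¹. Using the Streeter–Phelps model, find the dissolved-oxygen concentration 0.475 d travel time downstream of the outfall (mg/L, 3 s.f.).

DO ≈ 7.80 mg/L

Mixed DO = (19.9×8.86 + 2.94×2.90)/(19.9+2.94) = 184.8/22.84 = 8.093 mg/L.
Mixed L₀ = (19.9×2.96 + 2.94×34.7)/(22.84) = 160.9/22.84 = 7.046 mg/L.
Initial deficit D₀ = C_s − DO₀ = 10.2 − 8.093 = 2.107 mg/L.
D(0.475) = [0.179×7.046/(0.258−0.179)](e^(−0.179×0.475) − e^(−0.258×0.475)) + 2.107 e^(−0.258×0.475)
= 15.96 × (0.9185 − 0.8847) + 2.107 × 0.8847 = 2.404 mg/L.
DO = 10.2 − 2.404 = 7.796 mg/L.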